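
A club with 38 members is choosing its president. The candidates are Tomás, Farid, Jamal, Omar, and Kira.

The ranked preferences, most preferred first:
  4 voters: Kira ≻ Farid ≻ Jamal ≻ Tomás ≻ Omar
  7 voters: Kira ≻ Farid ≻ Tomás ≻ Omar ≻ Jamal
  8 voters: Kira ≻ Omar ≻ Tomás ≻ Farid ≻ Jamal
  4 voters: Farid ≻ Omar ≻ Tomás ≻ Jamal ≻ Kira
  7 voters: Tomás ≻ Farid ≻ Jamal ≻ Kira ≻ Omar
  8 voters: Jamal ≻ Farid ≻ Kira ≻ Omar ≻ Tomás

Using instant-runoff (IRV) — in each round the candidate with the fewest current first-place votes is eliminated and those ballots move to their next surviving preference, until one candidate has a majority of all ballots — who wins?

Round 1: Tomás 7, Farid 4, Jamal 8, Omar 0, Kira 19. Omar eliminated.
Round 2: Tomás 7, Farid 4, Jamal 8, Kira 19. Farid eliminated.
Round 3: Tomás 11, Jamal 8, Kira 19. Jamal eliminated.
Round 4: Tomás 11, Kira 27. Kira has a majority (≥20).

Kira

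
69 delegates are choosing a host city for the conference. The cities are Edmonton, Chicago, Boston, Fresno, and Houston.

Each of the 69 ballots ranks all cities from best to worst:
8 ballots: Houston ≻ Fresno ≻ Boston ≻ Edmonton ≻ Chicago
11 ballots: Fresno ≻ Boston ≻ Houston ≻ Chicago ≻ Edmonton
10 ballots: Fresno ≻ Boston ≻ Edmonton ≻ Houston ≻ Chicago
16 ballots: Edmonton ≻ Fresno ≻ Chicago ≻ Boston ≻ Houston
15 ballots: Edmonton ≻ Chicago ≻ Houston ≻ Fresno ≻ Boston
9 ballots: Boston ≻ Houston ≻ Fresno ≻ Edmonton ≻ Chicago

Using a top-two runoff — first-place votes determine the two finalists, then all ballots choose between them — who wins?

Fresno

Round 1 first-place votes: Edmonton 31, Chicago 0, Boston 9, Fresno 21, Houston 8. Edmonton and Fresno advance.
Runoff: Edmonton is ranked above Fresno on 31 ballots, Fresno above Edmonton on 38.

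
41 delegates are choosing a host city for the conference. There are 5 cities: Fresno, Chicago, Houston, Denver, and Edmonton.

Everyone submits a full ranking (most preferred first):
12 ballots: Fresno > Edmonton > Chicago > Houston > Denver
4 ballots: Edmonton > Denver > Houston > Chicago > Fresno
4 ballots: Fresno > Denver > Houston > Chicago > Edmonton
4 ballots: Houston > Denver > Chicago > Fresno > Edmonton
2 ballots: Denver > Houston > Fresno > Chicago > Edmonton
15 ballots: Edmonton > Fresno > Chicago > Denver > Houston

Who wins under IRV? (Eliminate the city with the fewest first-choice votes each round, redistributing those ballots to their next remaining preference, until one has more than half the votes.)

Fresno

Round 1: Fresno 16, Chicago 0, Houston 4, Denver 2, Edmonton 19. Chicago eliminated.
Round 2: Fresno 16, Houston 4, Denver 2, Edmonton 19. Denver eliminated.
Round 3: Fresno 16, Houston 6, Edmonton 19. Houston eliminated.
Round 4: Fresno 22, Edmonton 19. Fresno has a majority (≥21).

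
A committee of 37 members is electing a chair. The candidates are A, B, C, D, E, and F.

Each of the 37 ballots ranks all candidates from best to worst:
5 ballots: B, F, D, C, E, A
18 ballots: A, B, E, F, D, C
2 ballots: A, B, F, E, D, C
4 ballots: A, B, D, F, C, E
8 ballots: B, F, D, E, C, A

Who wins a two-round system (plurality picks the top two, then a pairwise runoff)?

Round 1 first-place votes: A 24, B 13, C 0, D 0, E 0, F 0. A and B advance.
Runoff: A is ranked above B on 24 ballots, B above A on 13.

A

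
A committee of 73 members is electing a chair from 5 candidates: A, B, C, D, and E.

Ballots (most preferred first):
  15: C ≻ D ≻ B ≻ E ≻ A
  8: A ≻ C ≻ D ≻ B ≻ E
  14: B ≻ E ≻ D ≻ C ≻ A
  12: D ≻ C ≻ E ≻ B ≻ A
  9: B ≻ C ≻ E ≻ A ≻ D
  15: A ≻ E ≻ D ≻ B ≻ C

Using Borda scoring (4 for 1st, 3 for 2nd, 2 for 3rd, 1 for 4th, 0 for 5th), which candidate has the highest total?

D

A: 15×0 + 8×4 + 14×0 + 12×0 + 9×1 + 15×4 = 101
B: 15×2 + 8×1 + 14×4 + 12×1 + 9×4 + 15×1 = 157
C: 15×4 + 8×3 + 14×1 + 12×3 + 9×3 + 15×0 = 161
D: 15×3 + 8×2 + 14×2 + 12×4 + 9×0 + 15×2 = 167
E: 15×1 + 8×0 + 14×3 + 12×2 + 9×2 + 15×3 = 144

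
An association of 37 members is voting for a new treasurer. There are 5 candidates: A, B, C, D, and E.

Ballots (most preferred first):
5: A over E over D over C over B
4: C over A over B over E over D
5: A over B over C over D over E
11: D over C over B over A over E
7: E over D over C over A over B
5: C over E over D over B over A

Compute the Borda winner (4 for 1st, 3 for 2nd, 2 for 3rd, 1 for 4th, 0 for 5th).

C

A: 5×4 + 4×3 + 5×4 + 11×1 + 7×1 + 5×0 = 70
B: 5×0 + 4×2 + 5×3 + 11×2 + 7×0 + 5×1 = 50
C: 5×1 + 4×4 + 5×2 + 11×3 + 7×2 + 5×4 = 98
D: 5×2 + 4×0 + 5×1 + 11×4 + 7×3 + 5×2 = 90
E: 5×3 + 4×1 + 5×0 + 11×0 + 7×4 + 5×3 = 62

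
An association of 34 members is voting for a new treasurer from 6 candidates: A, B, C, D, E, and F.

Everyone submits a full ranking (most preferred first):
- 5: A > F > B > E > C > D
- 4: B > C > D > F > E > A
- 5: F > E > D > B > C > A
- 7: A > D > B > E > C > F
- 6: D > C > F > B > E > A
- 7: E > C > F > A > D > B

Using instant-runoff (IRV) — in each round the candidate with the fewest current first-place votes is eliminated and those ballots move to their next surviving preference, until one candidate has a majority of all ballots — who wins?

E

Round 1: A 12, B 4, C 0, D 6, E 7, F 5. C eliminated.
Round 2: A 12, B 4, D 6, E 7, F 5. B eliminated.
Round 3: A 12, D 10, E 7, F 5. F eliminated.
Round 4: A 12, D 10, E 12. D eliminated.
Round 5: A 12, E 22. E has a majority (≥18).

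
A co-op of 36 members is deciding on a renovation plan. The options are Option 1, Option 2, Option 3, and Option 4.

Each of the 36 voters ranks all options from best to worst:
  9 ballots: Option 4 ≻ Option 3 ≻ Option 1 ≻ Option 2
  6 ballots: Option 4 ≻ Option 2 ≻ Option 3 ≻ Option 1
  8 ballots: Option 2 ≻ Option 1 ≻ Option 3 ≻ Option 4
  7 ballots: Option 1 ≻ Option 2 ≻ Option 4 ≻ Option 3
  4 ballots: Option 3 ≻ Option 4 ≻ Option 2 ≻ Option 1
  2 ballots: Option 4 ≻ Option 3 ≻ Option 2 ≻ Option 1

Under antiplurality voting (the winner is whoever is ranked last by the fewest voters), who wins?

Option 3

Last-place votes: Option 1 12, Option 2 9, Option 3 7, Option 4 8.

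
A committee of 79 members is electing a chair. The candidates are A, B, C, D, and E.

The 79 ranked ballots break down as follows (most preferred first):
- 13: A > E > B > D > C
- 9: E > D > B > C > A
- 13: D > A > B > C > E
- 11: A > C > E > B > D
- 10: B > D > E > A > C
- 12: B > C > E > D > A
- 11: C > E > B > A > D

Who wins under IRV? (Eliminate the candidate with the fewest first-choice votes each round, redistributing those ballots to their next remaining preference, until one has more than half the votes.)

B

Round 1: A 24, B 22, C 11, D 13, E 9. E eliminated.
Round 2: A 24, B 22, C 11, D 22. C eliminated.
Round 3: A 24, B 33, D 22. D eliminated.
Round 4: A 37, B 42. B has a majority (≥40).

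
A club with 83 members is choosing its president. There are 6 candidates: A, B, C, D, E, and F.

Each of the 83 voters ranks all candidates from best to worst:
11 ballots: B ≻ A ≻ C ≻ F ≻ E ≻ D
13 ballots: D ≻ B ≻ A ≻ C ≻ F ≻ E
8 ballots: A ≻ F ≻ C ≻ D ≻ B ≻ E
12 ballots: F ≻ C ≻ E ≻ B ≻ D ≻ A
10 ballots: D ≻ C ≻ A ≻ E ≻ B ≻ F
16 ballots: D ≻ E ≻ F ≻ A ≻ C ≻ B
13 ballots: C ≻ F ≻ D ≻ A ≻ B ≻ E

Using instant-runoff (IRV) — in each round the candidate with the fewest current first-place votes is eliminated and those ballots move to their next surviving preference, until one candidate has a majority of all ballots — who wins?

Round 1: A 8, B 11, C 13, D 39, E 0, F 12. E eliminated.
Round 2: A 8, B 11, C 13, D 39, F 12. A eliminated.
Round 3: B 11, C 13, D 39, F 20. B eliminated.
Round 4: C 24, D 39, F 20. F eliminated.
Round 5: C 44, D 39. C has a majority (≥42).

C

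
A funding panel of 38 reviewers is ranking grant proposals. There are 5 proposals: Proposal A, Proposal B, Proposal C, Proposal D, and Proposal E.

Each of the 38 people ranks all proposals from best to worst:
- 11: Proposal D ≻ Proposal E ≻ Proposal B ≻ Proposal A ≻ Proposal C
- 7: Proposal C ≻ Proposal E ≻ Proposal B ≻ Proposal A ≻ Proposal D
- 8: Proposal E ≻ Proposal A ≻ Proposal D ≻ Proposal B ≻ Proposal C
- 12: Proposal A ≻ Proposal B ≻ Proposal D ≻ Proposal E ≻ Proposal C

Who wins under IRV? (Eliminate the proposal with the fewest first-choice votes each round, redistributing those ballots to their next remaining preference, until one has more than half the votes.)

Round 1: Proposal A 12, Proposal B 0, Proposal C 7, Proposal D 11, Proposal E 8. Proposal B eliminated.
Round 2: Proposal A 12, Proposal C 7, Proposal D 11, Proposal E 8. Proposal C eliminated.
Round 3: Proposal A 12, Proposal D 11, Proposal E 15. Proposal D eliminated.
Round 4: Proposal A 12, Proposal E 26. Proposal E has a majority (≥20).

Proposal E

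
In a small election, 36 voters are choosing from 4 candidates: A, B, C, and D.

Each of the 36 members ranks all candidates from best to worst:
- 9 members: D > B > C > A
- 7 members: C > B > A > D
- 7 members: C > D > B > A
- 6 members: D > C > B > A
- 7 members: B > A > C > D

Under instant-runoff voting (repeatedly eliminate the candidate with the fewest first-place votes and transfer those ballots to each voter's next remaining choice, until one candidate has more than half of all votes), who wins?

C

Round 1: A 0, B 7, C 14, D 15. A eliminated.
Round 2: B 7, C 14, D 15. B eliminated.
Round 3: C 21, D 15. C has a majority (≥19).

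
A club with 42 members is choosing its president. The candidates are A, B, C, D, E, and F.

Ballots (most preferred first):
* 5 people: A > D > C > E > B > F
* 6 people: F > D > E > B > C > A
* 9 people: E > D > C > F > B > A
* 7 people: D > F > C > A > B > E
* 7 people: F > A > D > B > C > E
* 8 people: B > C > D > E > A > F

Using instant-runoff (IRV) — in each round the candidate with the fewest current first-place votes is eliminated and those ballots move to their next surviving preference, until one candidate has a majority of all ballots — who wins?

Round 1: A 5, B 8, C 0, D 7, E 9, F 13. C eliminated.
Round 2: A 5, B 8, D 7, E 9, F 13. A eliminated.
Round 3: B 8, D 12, E 9, F 13. B eliminated.
Round 4: D 20, E 9, F 13. E eliminated.
Round 5: D 29, F 13. D has a majority (≥22).

D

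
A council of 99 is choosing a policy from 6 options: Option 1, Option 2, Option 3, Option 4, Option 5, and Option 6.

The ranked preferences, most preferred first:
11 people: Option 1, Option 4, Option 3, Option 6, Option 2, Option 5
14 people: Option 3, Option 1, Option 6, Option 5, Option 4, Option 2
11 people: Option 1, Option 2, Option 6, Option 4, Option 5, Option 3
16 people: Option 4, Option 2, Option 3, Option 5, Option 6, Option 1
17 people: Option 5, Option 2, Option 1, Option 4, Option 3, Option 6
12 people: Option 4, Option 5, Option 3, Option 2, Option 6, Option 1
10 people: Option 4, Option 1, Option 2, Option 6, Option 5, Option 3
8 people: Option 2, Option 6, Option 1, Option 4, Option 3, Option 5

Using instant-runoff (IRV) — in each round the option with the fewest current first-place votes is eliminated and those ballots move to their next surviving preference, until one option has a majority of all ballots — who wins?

Round 1: Option 1 22, Option 2 8, Option 3 14, Option 4 38, Option 5 17, Option 6 0. Option 6 eliminated.
Round 2: Option 1 22, Option 2 8, Option 3 14, Option 4 38, Option 5 17. Option 2 eliminated.
Round 3: Option 1 30, Option 3 14, Option 4 38, Option 5 17. Option 3 eliminated.
Round 4: Option 1 44, Option 4 38, Option 5 17. Option 5 eliminated.
Round 5: Option 1 61, Option 4 38. Option 1 has a majority (≥50).

Option 1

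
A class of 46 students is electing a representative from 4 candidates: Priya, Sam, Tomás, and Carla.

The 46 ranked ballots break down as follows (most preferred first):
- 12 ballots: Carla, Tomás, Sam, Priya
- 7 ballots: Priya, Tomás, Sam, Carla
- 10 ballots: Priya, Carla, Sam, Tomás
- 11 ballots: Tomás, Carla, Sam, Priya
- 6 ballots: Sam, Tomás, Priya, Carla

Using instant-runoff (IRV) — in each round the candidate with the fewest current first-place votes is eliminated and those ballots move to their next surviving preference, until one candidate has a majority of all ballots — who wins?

Round 1: Priya 17, Sam 6, Tomás 11, Carla 12. Sam eliminated.
Round 2: Priya 17, Tomás 17, Carla 12. Carla eliminated.
Round 3: Priya 17, Tomás 29. Tomás has a majority (≥24).

Tomás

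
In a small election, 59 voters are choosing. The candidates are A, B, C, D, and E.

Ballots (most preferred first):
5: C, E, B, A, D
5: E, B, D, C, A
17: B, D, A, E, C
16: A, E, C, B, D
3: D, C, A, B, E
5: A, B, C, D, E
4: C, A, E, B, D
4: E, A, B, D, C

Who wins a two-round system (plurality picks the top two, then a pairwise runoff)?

A

Round 1 first-place votes: A 21, B 17, C 9, D 3, E 9. A and B advance.
Runoff: A is ranked above B on 32 ballots, B above A on 27.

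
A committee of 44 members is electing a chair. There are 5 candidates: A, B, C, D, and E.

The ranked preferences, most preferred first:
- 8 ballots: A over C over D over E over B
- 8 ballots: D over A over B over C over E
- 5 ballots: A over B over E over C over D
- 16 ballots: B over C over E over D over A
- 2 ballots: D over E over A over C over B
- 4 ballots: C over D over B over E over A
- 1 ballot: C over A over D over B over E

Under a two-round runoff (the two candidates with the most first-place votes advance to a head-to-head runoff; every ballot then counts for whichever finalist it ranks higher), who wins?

A

Round 1 first-place votes: A 13, B 16, C 5, D 10, E 0. B and A advance.
Runoff: B is ranked above A on 20 ballots, A above B on 24.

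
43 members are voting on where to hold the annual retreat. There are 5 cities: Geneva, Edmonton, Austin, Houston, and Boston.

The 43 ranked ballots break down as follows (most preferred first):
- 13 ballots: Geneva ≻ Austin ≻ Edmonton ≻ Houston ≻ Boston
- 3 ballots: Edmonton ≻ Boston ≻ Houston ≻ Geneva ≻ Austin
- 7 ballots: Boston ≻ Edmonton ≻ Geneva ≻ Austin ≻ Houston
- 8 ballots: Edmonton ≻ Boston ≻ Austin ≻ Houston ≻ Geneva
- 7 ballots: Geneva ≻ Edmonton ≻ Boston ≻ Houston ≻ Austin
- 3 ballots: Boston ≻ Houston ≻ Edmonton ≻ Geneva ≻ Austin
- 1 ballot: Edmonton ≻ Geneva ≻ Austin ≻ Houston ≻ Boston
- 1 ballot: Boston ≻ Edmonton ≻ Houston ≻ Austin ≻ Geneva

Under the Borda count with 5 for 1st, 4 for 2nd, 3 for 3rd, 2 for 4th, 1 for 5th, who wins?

Geneva: 13×5 + 3×2 + 7×3 + 8×1 + 7×5 + 3×2 + 1×4 + 1×1 = 146
Edmonton: 13×3 + 3×5 + 7×4 + 8×5 + 7×4 + 3×3 + 1×5 + 1×4 = 168
Austin: 13×4 + 3×1 + 7×2 + 8×3 + 7×1 + 3×1 + 1×3 + 1×2 = 108
Houston: 13×2 + 3×3 + 7×1 + 8×2 + 7×2 + 3×4 + 1×2 + 1×3 = 89
Boston: 13×1 + 3×4 + 7×5 + 8×4 + 7×3 + 3×5 + 1×1 + 1×5 = 134

Edmonton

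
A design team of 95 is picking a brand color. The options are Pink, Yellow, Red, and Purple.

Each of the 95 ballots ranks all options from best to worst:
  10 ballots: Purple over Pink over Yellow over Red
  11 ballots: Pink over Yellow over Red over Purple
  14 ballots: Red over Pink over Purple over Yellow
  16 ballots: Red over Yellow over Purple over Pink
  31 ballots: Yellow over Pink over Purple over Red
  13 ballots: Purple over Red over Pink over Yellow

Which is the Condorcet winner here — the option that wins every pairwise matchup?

Pink vs Yellow: 48–47
Pink vs Red: 52–43
Pink vs Purple: 56–39
Pink beats every other option.

Pink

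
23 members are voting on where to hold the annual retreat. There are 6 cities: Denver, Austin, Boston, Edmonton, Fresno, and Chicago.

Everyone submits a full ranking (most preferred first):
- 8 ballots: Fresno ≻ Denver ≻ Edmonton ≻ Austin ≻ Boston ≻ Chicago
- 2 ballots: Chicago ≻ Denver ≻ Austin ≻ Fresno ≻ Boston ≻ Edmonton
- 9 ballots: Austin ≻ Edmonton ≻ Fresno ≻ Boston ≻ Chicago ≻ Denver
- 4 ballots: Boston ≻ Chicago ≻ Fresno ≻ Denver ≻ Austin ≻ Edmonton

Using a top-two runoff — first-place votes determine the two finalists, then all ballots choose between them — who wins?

Round 1 first-place votes: Denver 0, Austin 9, Boston 4, Edmonton 0, Fresno 8, Chicago 2. Austin and Fresno advance.
Runoff: Austin is ranked above Fresno on 11 ballots, Fresno above Austin on 12.

Fresno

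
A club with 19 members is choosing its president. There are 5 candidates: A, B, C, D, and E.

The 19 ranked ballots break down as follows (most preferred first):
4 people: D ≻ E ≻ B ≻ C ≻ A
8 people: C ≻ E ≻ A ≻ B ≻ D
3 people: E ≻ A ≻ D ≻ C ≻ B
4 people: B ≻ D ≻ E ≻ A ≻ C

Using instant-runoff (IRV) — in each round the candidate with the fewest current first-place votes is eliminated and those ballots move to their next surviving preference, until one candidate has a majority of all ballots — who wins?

D

Round 1: A 0, B 4, C 8, D 4, E 3. A eliminated.
Round 2: B 4, C 8, D 4, E 3. E eliminated.
Round 3: B 4, C 8, D 7. B eliminated.
Round 4: C 8, D 11. D has a majority (≥10).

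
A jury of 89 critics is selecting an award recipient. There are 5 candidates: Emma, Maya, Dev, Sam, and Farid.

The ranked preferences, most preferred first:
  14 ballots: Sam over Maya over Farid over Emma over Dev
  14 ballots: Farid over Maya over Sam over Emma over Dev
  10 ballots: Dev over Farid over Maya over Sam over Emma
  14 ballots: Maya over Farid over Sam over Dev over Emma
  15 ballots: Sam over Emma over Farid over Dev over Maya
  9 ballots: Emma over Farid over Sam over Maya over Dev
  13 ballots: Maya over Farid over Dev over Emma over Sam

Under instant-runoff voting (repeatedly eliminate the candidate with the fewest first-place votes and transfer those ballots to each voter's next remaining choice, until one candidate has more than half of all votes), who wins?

Farid

Round 1: Emma 9, Maya 27, Dev 10, Sam 29, Farid 14. Emma eliminated.
Round 2: Maya 27, Dev 10, Sam 29, Farid 23. Dev eliminated.
Round 3: Maya 27, Sam 29, Farid 33. Maya eliminated.
Round 4: Sam 29, Farid 60. Farid has a majority (≥45).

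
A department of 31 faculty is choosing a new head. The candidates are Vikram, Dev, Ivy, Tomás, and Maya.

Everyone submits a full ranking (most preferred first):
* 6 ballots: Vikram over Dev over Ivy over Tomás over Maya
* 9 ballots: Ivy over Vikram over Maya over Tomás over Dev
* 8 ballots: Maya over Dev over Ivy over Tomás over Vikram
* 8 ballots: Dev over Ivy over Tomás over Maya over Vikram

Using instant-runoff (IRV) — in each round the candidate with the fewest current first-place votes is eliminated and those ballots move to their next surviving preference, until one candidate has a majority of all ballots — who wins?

Dev

Round 1: Vikram 6, Dev 8, Ivy 9, Tomás 0, Maya 8. Tomás eliminated.
Round 2: Vikram 6, Dev 8, Ivy 9, Maya 8. Vikram eliminated.
Round 3: Dev 14, Ivy 9, Maya 8. Maya eliminated.
Round 4: Dev 22, Ivy 9. Dev has a majority (≥16).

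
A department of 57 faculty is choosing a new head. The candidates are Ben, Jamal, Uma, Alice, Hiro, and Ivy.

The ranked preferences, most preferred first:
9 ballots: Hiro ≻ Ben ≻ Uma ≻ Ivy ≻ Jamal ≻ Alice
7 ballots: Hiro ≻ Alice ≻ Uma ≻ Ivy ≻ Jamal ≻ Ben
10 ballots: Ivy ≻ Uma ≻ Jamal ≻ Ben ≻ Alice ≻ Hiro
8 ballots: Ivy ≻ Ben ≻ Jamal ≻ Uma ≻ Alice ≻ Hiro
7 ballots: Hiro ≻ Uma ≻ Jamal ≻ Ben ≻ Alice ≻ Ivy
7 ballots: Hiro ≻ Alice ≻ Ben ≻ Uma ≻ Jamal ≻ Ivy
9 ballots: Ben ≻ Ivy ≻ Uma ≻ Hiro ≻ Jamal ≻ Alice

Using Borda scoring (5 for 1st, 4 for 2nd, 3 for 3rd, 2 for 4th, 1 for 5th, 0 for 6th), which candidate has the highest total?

Uma

Ben: 9×4 + 7×0 + 10×2 + 8×4 + 7×2 + 7×3 + 9×5 = 168
Jamal: 9×1 + 7×1 + 10×3 + 8×3 + 7×3 + 7×1 + 9×1 = 107
Uma: 9×3 + 7×3 + 10×4 + 8×2 + 7×4 + 7×2 + 9×3 = 173
Alice: 9×0 + 7×4 + 10×1 + 8×1 + 7×1 + 7×4 + 9×0 = 81
Hiro: 9×5 + 7×5 + 10×0 + 8×0 + 7×5 + 7×5 + 9×2 = 168
Ivy: 9×2 + 7×2 + 10×5 + 8×5 + 7×0 + 7×0 + 9×4 = 158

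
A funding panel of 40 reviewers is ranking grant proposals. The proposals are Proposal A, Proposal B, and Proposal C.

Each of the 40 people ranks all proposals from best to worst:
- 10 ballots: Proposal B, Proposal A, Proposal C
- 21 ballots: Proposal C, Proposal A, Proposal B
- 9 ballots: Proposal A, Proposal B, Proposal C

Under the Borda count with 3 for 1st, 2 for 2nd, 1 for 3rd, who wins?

Proposal A

Proposal A: 10×2 + 21×2 + 9×3 = 89
Proposal B: 10×3 + 21×1 + 9×2 = 69
Proposal C: 10×1 + 21×3 + 9×1 = 82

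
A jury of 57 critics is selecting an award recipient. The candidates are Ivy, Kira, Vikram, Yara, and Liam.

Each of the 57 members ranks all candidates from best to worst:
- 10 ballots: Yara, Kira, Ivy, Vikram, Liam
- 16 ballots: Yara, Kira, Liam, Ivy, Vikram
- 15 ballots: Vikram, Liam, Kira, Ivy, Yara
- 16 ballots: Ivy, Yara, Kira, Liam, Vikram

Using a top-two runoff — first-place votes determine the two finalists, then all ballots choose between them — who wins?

Round 1 first-place votes: Ivy 16, Kira 0, Vikram 15, Yara 26, Liam 0. Yara and Ivy advance.
Runoff: Yara is ranked above Ivy on 26 ballots, Ivy above Yara on 31.

Ivy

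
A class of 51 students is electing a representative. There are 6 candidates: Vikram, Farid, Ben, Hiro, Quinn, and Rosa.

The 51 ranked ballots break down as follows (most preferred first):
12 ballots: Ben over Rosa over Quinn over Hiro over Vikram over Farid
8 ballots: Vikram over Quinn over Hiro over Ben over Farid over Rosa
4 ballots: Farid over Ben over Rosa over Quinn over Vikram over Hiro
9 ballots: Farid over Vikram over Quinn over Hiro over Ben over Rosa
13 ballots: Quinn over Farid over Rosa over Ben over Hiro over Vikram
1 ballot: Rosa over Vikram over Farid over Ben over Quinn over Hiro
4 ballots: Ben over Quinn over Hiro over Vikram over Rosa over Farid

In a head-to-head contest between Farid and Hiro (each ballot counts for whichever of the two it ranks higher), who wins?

Farid is ranked above Hiro on 27 ballots; Hiro above Farid on 24.

Farid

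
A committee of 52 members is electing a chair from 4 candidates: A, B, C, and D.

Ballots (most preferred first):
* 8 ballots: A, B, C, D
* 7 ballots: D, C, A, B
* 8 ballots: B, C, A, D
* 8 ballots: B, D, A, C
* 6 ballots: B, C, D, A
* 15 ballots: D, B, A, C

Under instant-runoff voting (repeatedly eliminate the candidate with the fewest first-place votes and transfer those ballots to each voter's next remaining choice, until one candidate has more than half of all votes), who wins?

Round 1: A 8, B 22, C 0, D 22. C eliminated.
Round 2: A 8, B 22, D 22. A eliminated.
Round 3: B 30, D 22. B has a majority (≥27).

B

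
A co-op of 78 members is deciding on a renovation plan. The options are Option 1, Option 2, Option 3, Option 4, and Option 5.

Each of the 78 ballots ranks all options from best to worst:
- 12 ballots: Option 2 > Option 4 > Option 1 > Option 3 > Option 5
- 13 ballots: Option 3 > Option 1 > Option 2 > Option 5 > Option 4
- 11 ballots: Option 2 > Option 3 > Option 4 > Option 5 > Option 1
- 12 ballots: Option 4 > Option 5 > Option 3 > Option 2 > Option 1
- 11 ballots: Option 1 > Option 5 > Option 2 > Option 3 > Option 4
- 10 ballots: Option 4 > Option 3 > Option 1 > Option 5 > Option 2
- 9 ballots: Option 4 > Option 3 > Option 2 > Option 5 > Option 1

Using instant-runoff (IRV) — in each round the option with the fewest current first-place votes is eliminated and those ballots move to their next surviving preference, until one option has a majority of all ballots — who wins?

Round 1: Option 1 11, Option 2 23, Option 3 13, Option 4 31, Option 5 0. Option 5 eliminated.
Round 2: Option 1 11, Option 2 23, Option 3 13, Option 4 31. Option 1 eliminated.
Round 3: Option 2 34, Option 3 13, Option 4 31. Option 3 eliminated.
Round 4: Option 2 47, Option 4 31. Option 2 has a majority (≥40).

Option 2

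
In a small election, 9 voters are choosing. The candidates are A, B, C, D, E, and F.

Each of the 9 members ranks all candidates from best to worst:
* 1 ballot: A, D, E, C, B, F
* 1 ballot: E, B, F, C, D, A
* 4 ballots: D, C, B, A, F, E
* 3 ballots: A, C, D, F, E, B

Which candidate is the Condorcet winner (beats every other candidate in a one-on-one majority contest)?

D

D vs A: 5–4
D vs B: 8–1
D vs C: 5–4
D vs E: 8–1
D vs F: 8–1
D beats every other candidate.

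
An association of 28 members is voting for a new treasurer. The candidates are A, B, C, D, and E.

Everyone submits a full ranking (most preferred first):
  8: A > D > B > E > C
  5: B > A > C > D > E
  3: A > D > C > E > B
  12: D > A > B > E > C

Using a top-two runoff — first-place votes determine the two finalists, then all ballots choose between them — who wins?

A

Round 1 first-place votes: A 11, B 5, C 0, D 12, E 0. D and A advance.
Runoff: D is ranked above A on 12 ballots, A above D on 16.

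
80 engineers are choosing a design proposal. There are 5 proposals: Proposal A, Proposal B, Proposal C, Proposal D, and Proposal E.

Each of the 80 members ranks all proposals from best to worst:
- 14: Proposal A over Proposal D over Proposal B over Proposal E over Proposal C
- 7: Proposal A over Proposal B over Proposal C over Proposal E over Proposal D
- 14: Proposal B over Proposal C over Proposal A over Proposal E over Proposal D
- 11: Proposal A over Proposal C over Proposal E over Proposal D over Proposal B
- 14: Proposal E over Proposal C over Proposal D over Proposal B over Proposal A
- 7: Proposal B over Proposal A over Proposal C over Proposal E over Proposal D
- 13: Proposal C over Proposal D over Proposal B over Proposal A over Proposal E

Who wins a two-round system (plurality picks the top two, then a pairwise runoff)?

Proposal B

Round 1 first-place votes: Proposal A 32, Proposal B 21, Proposal C 13, Proposal D 0, Proposal E 14. Proposal A and Proposal B advance.
Runoff: Proposal A is ranked above Proposal B on 32 ballots, Proposal B above Proposal A on 48.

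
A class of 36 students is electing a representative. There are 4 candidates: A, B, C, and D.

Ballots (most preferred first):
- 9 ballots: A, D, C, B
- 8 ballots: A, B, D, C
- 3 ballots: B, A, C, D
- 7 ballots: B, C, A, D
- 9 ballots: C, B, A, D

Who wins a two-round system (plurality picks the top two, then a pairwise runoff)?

Round 1 first-place votes: A 17, B 10, C 9, D 0. A and B advance.
Runoff: A is ranked above B on 17 ballots, B above A on 19.

B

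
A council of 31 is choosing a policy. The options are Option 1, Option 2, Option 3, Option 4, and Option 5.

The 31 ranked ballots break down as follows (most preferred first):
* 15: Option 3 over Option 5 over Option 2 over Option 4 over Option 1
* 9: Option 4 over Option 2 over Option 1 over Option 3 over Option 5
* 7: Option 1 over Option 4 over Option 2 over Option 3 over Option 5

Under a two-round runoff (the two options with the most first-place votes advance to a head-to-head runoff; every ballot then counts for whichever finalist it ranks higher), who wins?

Round 1 first-place votes: Option 1 7, Option 2 0, Option 3 15, Option 4 9, Option 5 0. Option 3 and Option 4 advance.
Runoff: Option 3 is ranked above Option 4 on 15 ballots, Option 4 above Option 3 on 16.

Option 4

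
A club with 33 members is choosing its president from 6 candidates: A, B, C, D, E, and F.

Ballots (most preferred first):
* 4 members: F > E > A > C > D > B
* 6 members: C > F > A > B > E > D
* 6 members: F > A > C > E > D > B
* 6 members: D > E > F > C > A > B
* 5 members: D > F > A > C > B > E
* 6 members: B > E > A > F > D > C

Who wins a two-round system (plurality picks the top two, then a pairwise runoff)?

F

Round 1 first-place votes: A 0, B 6, C 6, D 11, E 0, F 10. D and F advance.
Runoff: D is ranked above F on 11 ballots, F above D on 22.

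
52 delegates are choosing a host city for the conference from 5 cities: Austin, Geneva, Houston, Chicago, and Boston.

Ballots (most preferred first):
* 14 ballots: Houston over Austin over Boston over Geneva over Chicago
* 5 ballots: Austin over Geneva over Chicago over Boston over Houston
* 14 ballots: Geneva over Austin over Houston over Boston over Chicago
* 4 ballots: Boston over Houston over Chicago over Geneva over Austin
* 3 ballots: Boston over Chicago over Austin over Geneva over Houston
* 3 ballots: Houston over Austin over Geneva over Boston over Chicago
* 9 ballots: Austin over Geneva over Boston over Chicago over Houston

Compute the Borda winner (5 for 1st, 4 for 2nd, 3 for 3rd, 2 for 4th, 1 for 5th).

Austin

Austin: 14×4 + 5×5 + 14×4 + 4×1 + 3×3 + 3×4 + 9×5 = 207
Geneva: 14×2 + 5×4 + 14×5 + 4×2 + 3×2 + 3×3 + 9×4 = 177
Houston: 14×5 + 5×1 + 14×3 + 4×4 + 3×1 + 3×5 + 9×1 = 160
Chicago: 14×1 + 5×3 + 14×1 + 4×3 + 3×4 + 3×1 + 9×2 = 88
Boston: 14×3 + 5×2 + 14×2 + 4×5 + 3×5 + 3×2 + 9×3 = 148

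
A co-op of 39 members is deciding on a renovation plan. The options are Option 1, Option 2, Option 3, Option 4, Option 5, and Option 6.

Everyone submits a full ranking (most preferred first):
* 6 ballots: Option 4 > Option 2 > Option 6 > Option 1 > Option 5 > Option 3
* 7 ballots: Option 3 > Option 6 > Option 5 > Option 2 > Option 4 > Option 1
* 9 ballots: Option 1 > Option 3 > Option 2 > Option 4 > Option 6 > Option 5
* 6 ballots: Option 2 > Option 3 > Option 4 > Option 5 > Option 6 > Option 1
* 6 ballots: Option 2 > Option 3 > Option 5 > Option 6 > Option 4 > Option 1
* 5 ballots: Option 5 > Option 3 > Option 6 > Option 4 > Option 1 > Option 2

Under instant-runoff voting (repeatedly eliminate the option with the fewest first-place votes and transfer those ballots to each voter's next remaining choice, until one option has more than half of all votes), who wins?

Round 1: Option 1 9, Option 2 12, Option 3 7, Option 4 6, Option 5 5, Option 6 0. Option 6 eliminated.
Round 2: Option 1 9, Option 2 12, Option 3 7, Option 4 6, Option 5 5. Option 5 eliminated.
Round 3: Option 1 9, Option 2 12, Option 3 12, Option 4 6. Option 4 eliminated.
Round 4: Option 1 9, Option 2 18, Option 3 12. Option 1 eliminated.
Round 5: Option 2 18, Option 3 21. Option 3 has a majority (≥20).

Option 3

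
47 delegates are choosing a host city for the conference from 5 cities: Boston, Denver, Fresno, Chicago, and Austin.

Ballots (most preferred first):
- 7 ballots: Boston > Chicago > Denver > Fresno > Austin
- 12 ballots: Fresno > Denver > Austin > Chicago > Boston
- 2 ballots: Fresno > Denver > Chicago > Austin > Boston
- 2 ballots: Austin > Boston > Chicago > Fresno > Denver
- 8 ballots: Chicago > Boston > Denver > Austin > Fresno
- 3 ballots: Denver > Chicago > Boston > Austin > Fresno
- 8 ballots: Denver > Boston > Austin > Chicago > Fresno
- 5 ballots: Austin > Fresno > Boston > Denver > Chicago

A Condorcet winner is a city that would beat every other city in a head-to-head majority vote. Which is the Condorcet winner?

Denver

Denver vs Boston: 25–22
Denver vs Fresno: 26–21
Denver vs Chicago: 30–17
Denver vs Austin: 40–7
Denver beats every other city.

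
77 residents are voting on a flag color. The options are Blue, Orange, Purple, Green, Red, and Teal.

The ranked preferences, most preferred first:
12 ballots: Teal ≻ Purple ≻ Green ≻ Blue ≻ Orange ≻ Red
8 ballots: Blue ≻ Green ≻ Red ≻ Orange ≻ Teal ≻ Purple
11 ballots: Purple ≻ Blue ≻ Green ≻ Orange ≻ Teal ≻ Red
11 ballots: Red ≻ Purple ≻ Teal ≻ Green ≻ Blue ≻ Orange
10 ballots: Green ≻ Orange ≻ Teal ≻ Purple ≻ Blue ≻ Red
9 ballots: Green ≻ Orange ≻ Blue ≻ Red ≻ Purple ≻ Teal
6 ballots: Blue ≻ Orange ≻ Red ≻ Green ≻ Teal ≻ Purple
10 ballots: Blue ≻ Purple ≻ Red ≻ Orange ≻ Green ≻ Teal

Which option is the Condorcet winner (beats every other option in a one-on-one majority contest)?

Purple

Purple vs Blue: 44–33
Purple vs Orange: 44–33
Purple vs Green: 44–33
Purple vs Red: 43–34
Purple vs Teal: 41–36
Purple beats every other option.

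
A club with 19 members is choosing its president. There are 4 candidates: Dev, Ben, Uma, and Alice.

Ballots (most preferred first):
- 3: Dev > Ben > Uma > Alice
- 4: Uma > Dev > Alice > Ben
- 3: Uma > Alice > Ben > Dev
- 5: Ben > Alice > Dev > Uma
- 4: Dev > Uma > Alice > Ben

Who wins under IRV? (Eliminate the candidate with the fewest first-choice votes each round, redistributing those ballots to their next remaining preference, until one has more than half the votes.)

Dev

Round 1: Dev 7, Ben 5, Uma 7, Alice 0. Alice eliminated.
Round 2: Dev 7, Ben 5, Uma 7. Ben eliminated.
Round 3: Dev 12, Uma 7. Dev has a majority (≥10).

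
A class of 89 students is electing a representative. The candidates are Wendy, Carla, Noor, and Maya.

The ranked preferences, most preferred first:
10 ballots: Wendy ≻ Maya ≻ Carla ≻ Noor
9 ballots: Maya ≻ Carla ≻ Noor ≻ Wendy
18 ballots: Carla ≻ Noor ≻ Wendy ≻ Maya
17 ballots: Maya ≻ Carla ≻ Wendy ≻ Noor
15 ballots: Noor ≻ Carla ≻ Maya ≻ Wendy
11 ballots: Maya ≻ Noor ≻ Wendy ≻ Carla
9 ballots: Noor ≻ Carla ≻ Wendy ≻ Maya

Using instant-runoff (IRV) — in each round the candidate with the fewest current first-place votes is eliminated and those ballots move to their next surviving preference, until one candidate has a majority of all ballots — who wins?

Round 1: Wendy 10, Carla 18, Noor 24, Maya 37. Wendy eliminated.
Round 2: Carla 18, Noor 24, Maya 47. Maya has a majority (≥45).

Maya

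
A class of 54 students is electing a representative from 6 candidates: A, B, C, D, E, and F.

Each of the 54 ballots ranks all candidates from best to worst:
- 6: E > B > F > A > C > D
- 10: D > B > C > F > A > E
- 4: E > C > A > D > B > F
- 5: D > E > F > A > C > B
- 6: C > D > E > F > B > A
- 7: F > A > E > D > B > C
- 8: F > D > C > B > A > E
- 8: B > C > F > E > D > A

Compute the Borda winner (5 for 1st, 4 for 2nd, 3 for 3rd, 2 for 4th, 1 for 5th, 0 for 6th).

A: 6×2 + 10×1 + 4×3 + 5×2 + 6×0 + 7×4 + 8×1 + 8×0 = 80
B: 6×4 + 10×4 + 4×1 + 5×0 + 6×1 + 7×1 + 8×2 + 8×5 = 137
C: 6×1 + 10×3 + 4×4 + 5×1 + 6×5 + 7×0 + 8×3 + 8×4 = 143
D: 6×0 + 10×5 + 4×2 + 5×5 + 6×4 + 7×2 + 8×4 + 8×1 = 161
E: 6×5 + 10×0 + 4×5 + 5×4 + 6×3 + 7×3 + 8×0 + 8×2 = 125
F: 6×3 + 10×2 + 4×0 + 5×3 + 6×2 + 7×5 + 8×5 + 8×3 = 164

F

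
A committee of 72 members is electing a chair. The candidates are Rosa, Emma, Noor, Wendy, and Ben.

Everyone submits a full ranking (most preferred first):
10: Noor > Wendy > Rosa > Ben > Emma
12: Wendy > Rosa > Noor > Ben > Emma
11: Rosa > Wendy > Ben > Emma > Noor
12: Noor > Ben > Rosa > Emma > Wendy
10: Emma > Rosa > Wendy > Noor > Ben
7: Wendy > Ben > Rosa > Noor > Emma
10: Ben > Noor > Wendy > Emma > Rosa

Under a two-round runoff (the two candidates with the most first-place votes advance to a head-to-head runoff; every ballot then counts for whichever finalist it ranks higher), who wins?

Round 1 first-place votes: Rosa 11, Emma 10, Noor 22, Wendy 19, Ben 10. Noor and Wendy advance.
Runoff: Noor is ranked above Wendy on 32 ballots, Wendy above Noor on 40.

Wendy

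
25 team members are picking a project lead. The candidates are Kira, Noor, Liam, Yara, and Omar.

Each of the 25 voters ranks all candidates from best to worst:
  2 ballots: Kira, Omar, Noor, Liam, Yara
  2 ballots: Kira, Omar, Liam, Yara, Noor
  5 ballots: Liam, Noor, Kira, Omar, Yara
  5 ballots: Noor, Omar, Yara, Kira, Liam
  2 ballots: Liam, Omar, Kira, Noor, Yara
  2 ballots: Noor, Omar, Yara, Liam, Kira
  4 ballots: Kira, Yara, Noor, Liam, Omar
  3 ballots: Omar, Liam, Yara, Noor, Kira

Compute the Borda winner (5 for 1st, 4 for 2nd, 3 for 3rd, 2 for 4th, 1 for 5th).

Noor

Kira: 2×5 + 2×5 + 5×3 + 5×2 + 2×3 + 2×1 + 4×5 + 3×1 = 76
Noor: 2×3 + 2×1 + 5×4 + 5×5 + 2×2 + 2×5 + 4×3 + 3×2 = 85
Liam: 2×2 + 2×3 + 5×5 + 5×1 + 2×5 + 2×2 + 4×2 + 3×4 = 74
Yara: 2×1 + 2×2 + 5×1 + 5×3 + 2×1 + 2×3 + 4×4 + 3×3 = 59
Omar: 2×4 + 2×4 + 5×2 + 5×4 + 2×4 + 2×4 + 4×1 + 3×5 = 81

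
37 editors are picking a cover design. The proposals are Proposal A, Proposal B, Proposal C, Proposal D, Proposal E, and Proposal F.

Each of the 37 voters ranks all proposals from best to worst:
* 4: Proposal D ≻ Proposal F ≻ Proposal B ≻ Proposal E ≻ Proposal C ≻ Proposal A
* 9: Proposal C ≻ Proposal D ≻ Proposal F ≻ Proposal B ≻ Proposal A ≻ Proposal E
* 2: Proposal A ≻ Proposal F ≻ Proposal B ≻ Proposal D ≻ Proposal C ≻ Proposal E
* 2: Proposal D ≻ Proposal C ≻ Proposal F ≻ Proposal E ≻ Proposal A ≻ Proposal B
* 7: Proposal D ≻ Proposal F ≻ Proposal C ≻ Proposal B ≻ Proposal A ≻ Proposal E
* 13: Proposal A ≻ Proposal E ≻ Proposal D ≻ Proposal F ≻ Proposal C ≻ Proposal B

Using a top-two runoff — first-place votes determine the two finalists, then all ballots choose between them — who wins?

Round 1 first-place votes: Proposal A 15, Proposal B 0, Proposal C 9, Proposal D 13, Proposal E 0, Proposal F 0. Proposal A and Proposal D advance.
Runoff: Proposal A is ranked above Proposal D on 15 ballots, Proposal D above Proposal A on 22.

Proposal D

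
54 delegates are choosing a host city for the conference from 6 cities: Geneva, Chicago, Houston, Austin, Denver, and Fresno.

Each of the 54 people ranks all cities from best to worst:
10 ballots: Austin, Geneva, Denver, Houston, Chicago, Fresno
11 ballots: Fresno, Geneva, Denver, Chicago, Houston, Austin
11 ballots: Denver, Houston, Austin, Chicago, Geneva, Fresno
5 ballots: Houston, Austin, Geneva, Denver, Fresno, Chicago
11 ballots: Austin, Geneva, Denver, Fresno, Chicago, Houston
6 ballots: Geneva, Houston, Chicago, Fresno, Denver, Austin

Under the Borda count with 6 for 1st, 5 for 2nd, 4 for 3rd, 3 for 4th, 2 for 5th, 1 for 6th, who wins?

Geneva

Geneva: 10×5 + 11×5 + 11×2 + 5×4 + 11×5 + 6×6 = 238
Chicago: 10×2 + 11×3 + 11×3 + 5×1 + 11×2 + 6×4 = 137
Houston: 10×3 + 11×2 + 11×5 + 5×6 + 11×1 + 6×5 = 178
Austin: 10×6 + 11×1 + 11×4 + 5×5 + 11×6 + 6×1 = 212
Denver: 10×4 + 11×4 + 11×6 + 5×3 + 11×4 + 6×2 = 221
Fresno: 10×1 + 11×6 + 11×1 + 5×2 + 11×3 + 6×3 = 148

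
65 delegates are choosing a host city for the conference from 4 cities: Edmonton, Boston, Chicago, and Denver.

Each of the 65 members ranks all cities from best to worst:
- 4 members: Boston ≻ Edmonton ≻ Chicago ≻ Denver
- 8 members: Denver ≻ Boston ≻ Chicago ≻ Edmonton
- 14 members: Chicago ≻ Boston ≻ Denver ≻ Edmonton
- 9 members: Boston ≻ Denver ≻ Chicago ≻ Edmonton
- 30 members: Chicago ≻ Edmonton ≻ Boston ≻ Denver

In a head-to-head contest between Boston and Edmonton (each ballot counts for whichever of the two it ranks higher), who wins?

Boston

Boston is ranked above Edmonton on 35 ballots; Edmonton above Boston on 30.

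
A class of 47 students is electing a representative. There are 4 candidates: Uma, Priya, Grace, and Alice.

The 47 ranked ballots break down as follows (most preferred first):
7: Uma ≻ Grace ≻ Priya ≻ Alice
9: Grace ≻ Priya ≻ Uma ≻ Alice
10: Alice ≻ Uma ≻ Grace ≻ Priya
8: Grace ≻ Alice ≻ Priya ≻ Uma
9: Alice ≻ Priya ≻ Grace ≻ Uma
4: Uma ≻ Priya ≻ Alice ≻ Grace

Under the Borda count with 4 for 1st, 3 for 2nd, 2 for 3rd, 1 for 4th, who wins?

Grace

Uma: 7×4 + 9×2 + 10×3 + 8×1 + 9×1 + 4×4 = 109
Priya: 7×2 + 9×3 + 10×1 + 8×2 + 9×3 + 4×3 = 106
Grace: 7×3 + 9×4 + 10×2 + 8×4 + 9×2 + 4×1 = 131
Alice: 7×1 + 9×1 + 10×4 + 8×3 + 9×4 + 4×2 = 124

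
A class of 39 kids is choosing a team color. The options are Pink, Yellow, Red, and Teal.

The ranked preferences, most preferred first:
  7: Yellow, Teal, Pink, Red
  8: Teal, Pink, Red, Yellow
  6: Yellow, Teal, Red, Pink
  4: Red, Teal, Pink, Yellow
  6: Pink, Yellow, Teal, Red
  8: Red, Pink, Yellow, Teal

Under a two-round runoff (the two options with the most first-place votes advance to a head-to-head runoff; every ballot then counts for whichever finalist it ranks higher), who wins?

Red

Round 1 first-place votes: Pink 6, Yellow 13, Red 12, Teal 8. Yellow and Red advance.
Runoff: Yellow is ranked above Red on 19 ballots, Red above Yellow on 20.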